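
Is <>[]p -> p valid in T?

Tableau for the negation ~(<>[]p -> p):
1. ~(<>[]p -> p), 0
2. <>[]p, 0
3. ~p, 0
4. []p, 1
5. p, 1
Accessibility: 0R0, 0R1, 1R1
The negation has an open branch (countermodel exists).

Invalid (countermodel exists)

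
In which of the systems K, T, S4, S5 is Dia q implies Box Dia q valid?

S5

S5-tableau for the negation not (Dia q implies Box Dia q):
1. not (Dia q implies Box Dia q), 0
2. Dia q, 0
3. not Box Dia q, 0
4. q, 1
5. not Dia q, 2
6. not q, 0
7. not q, 1
Accessibility: 0R0, 0R1, 0R2, 1R0, 1R1, 1R2, 2R0, 2R1, 2R2
Branch closes: q and not q both at 1.
Every branch closes (one shown): valid in S5.
S4-tableau for the negation not (Dia q implies Box Dia q):
1. not (Dia q implies Box Dia q), 0
2. Dia q, 0
3. not Box Dia q, 0
4. q, 1
5. not Dia q, 2
6. not q, 2
Accessibility: 0R0, 0R1, 0R2, 1R1, 2R2
Complete open branch: countermodel on an S4-frame, so not valid in S4, nor in K, T (the same frame is also a K-frame and a T-frame).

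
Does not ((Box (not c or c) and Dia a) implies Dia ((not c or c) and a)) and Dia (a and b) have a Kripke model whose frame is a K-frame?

No, unsatisfiable

1. not ((Box (not c or c) and Dia a) implies Dia ((not c or c) and a)) and Dia (a and b), u
2. not ((Box (not c or c) and Dia a) implies Dia ((not c or c) and a)), u
3. Dia (a and b), u
4. Box (not c or c) and Dia a, u
5. not Dia ((not c or c) and a), u
6. Box (not c or c), u
7. Dia a, u
8. a and b, v
9. a, v
10. b, v
11. not ((not c or c) and a), v
12. not c or c, v
13. not (not c or c), v
14. c, v
15. not c, v
Accessibility: uRv
Branch closes: c and not c both at v.
Every branch closes; the branch above is one of them.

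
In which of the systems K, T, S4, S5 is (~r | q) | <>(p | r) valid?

T, S4, S5

T-tableau for the negation ~((~r | q) | <>(p | r)):
1. ~((~r | q) | <>(p | r)), w0
2. ~(~r | q), w0
3. ~<>(p | r), w0
4. r, w0
5. ~q, w0
6. ~(p | r), w0
7. ~p, w0
8. ~r, w0
Accessibility: w0Rw0
Branch closes: r and ~r both at w0.
Every branch closes (one shown): valid in T, hence also in S4, S5 (every theorem of T is a theorem of S4 and S5).
K-tableau for the negation ~((~r | q) | <>(p | r)):
1. ~((~r | q) | <>(p | r)), w0
2. ~(~r | q), w0
3. ~<>(p | r), w0
4. r, w0
5. ~q, w0
Complete open branch: countermodel on a K-frame, so not valid in K.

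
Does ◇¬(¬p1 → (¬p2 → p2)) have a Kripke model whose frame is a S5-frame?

Satisfiable (open branch found)

1. ◇¬(¬p1 → (¬p2 → p2)), u
2. ¬(¬p1 → (¬p2 → p2)), v
3. ¬p1, v
4. ¬(¬p2 → p2), v
5. ¬p2, v
Accessibility: uRu, uRv, vRu, vRv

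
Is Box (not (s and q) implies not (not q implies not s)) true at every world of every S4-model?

Tableau for the negation not Box (not (s and q) implies not (not q implies not s)):
1. not Box (not (s and q) implies not (not q implies not s)), u
2. not (not (s and q) implies not (not q implies not s)), v
3. not (s and q), v
4. not q implies not s, v
5. not q, v
6. not s, v
Accessibility: uRu, uRv, vRv
The negation has an open branch (countermodel exists).

Invalid (countermodel exists)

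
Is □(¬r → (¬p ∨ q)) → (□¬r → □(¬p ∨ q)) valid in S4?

Tableau for the negation ¬(□(¬r → (¬p ∨ q)) → (□¬r → □(¬p ∨ q))):
1. ¬(□(¬r → (¬p ∨ q)) → (□¬r → □(¬p ∨ q))), w0
2. □(¬r → (¬p ∨ q)), w0   [¬→-rule on 1]
3. ¬(□¬r → □(¬p ∨ q)), w0   [¬→-rule on 1]
4. □¬r, w0   [¬→-rule on 3]
5. ¬□(¬p ∨ q), w0   [¬→-rule on 3]
6. ¬r → (¬p ∨ q), w0   [□-rule on 2 via w0Rw0]
7. ¬r, w0   [□-rule on 4 via w0Rw0]
8. ¬p ∨ q, w0   [→-rule on 6 (branches; this branch)]
9. q, w0   [∨-rule on 8 (branches; this branch)]
10. ¬(¬p ∨ q), w1   [¬□-rule on 5: fresh world w1, w0Rw1]
11. p, w1   [¬∨-rule on 10]
12. ¬q, w1   [¬∨-rule on 10]
13. ¬r → (¬p ∨ q), w1   [□-rule on 2 via w0Rw1]
14. ¬r, w1   [□-rule on 4 via w0Rw1]
15. ¬p ∨ q, w1   [→-rule on 13 (branches; this branch)]
16. q, w1   [∨-rule on 15 (branches; this branch)]
Accessibility: w0Rw0, w0Rw1, w1Rw1
Branch closes: q and ¬q both at w1.
Every branch of the negation's tableau closes; the branch above is one of them.

Yes, valid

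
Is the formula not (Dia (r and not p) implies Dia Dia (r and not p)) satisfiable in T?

Unsatisfiable

1. not (Dia (r and not p) implies Dia Dia (r and not p)), w0
2. Dia (r and not p), w0   [neg-implies-rule on 1]
3. not Dia Dia (r and not p), w0   [neg-implies-rule on 1]
4. not Dia (r and not p), w0   [neg-Dia-rule on 3 via w0Rw0]
5. not (r and not p), w0   [neg-Dia-rule on 4 via w0Rw0]
6. p, w0   [neg-and-rule on 5 (branches; this branch)]
7. r and not p, w1   [Dia-rule on 2: fresh world w1, w0Rw1]
8. r, w1   [and-rule on 7]
9. not p, w1   [and-rule on 7]
10. not Dia (r and not p), w1   [neg-Dia-rule on 3 via w0Rw1]
11. not (r and not p), w1   [neg-Dia-rule on 4 via w0Rw1]
12. p, w1   [neg-and-rule on 11 (branches; this branch)]
Accessibility: w0Rw0, w0Rw1, w1Rw1
Branch closes: p and not p both at w1.
All branches of the tableau close; one closing branch shown above.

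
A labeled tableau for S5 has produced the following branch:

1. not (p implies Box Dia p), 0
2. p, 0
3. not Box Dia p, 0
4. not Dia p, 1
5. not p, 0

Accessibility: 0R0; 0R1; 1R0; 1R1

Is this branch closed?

Both p and not p appear at 0.

Closed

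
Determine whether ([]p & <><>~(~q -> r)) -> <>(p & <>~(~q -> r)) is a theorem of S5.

Tableau for the negation ~(([]p & <><>~(~q -> r)) -> <>(p & <>~(~q -> r))):
1. ~(([]p & <><>~(~q -> r)) -> <>(p & <>~(~q -> r))), u
2. []p & <><>~(~q -> r), u   [~->-rule on 1]
3. ~<>(p & <>~(~q -> r)), u   [~->-rule on 1]
4. []p, u   [&-rule on 2]
5. <><>~(~q -> r), u   [&-rule on 2]
6. ~(p & <>~(~q -> r)), u   [~<>-rule on 3 via uRu]
7. p, u   [[]-rule on 4 via uRu]
8. ~<>~(~q -> r), u   [~&-rule on 6 (branches; this branch)]
9. ~q -> r, u   [~<>-rule on 8 via uRu]
10. r, u   [->-rule on 9 (branches; this branch)]
11. <>~(~q -> r), v   [<>-rule on 5: fresh world v, uRv]
12. ~(p & <>~(~q -> r)), v   [~<>-rule on 3 via uRv]
13. p, v   [[]-rule on 4 via uRv]
14. ~q -> r, v   [~<>-rule on 8 via uRv]
15. ~<>~(~q -> r), v   [~&-rule on 12 (branches; this branch)]
16. r, v   [->-rule on 14 (branches; this branch)]
17. ~(~q -> r), w   [<>-rule on 11: fresh world w, vRw]
18. ~q, w   [~->-rule on 17]
19. ~r, w   [~->-rule on 17]
20. ~(p & <>~(~q -> r)), w   [~<>-rule on 3 via uRw]
21. p, w   [[]-rule on 4 via uRw]
22. ~q -> r, w   [~<>-rule on 8 via uRw]
23. ~<>~(~q -> r), w   [~&-rule on 20 (branches; this branch)]
24. r, w   [->-rule on 22 (branches; this branch)]
Accessibility: uRu, uRv, uRw, vRu, vRv, vRw, wRu, wRv, wRw
Branch closes: r and ~r both at w.
All branches of the negation close; one closing branch shown above.

Valid in S5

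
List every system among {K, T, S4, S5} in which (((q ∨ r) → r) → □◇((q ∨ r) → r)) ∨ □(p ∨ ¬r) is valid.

S5

S5-tableau for the negation ¬((((q ∨ r) → r) → □◇((q ∨ r) → r)) ∨ □(p ∨ ¬r)):
1. ¬((((q ∨ r) → r) → □◇((q ∨ r) → r)) ∨ □(p ∨ ¬r)), 0
2. ¬(((q ∨ r) → r) → □◇((q ∨ r) → r)), 0   [¬∨-rule on 1]
3. ¬□(p ∨ ¬r), 0   [¬∨-rule on 1]
4. (q ∨ r) → r, 0   [¬→-rule on 2]
5. ¬□◇((q ∨ r) → r), 0   [¬→-rule on 2]
6. ¬(q ∨ r), 0   [→-rule on 4 (branches; this branch)]
7. ¬q, 0   [¬∨-rule on 6]
8. ¬r, 0   [¬∨-rule on 6]
9. ¬(p ∨ ¬r), 1   [¬□-rule on 3: fresh world 1, 0R1]
10. ¬p, 1   [¬∨-rule on 9]
11. r, 1   [¬∨-rule on 9]
12. ¬◇((q ∨ r) → r), 2   [¬□-rule on 5: fresh world 2, 0R2]
13. ¬((q ∨ r) → r), 0   [¬◇-rule on 12 via 2R0]
14. q ∨ r, 0   [¬→-rule on 13]
15. ¬((q ∨ r) → r), 1   [¬◇-rule on 12 via 2R1]
16. q ∨ r, 1   [¬→-rule on 15]
17. ¬r, 1   [¬→-rule on 15]
Accessibility: 0R0, 0R1, 0R2, 1R0, 1R1, 1R2, 2R0, 2R1, 2R2
Branch closes: r and ¬r both at 1.
Every branch closes (one shown): valid in S5.
S4-tableau for the negation ¬((((q ∨ r) → r) → □◇((q ∨ r) → r)) ∨ □(p ∨ ¬r)):
1. ¬((((q ∨ r) → r) → □◇((q ∨ r) → r)) ∨ □(p ∨ ¬r)), 0
2. ¬(((q ∨ r) → r) → □◇((q ∨ r) → r)), 0   [¬∨-rule on 1]
3. ¬□(p ∨ ¬r), 0   [¬∨-rule on 1]
4. (q ∨ r) → r, 0   [¬→-rule on 2]
5. ¬□◇((q ∨ r) → r), 0   [¬→-rule on 2]
6. r, 0   [→-rule on 4 (branches; this branch)]
7. ¬(p ∨ ¬r), 1   [¬□-rule on 3: fresh world 1, 0R1]
8. ¬p, 1   [¬∨-rule on 7]
9. r, 1   [¬∨-rule on 7]
10. ¬◇((q ∨ r) → r), 2   [¬□-rule on 5: fresh world 2, 0R2]
11. ¬((q ∨ r) → r), 2   [¬◇-rule on 10 via 2R2]
12. q ∨ r, 2   [¬→-rule on 11]
13. ¬r, 2   [¬→-rule on 11]
14. q, 2   [∨-rule on 12 (branches; this branch)]
Accessibility: 0R0, 0R1, 0R2, 1R1, 2R2
Complete open branch: countermodel on an S4-frame, so not valid in S4, nor in K, T (the same frame is also a K-frame and a T-frame).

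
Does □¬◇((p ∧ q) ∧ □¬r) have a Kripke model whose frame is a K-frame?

Yes, satisfiable

1. □¬◇((p ∧ q) ∧ □¬r), 0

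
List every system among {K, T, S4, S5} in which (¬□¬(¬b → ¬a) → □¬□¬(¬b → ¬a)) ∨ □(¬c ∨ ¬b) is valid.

S5

S4-tableau for the negation ¬((¬□¬(¬b → ¬a) → □¬□¬(¬b → ¬a)) ∨ □(¬c ∨ ¬b)):
1. ¬((¬□¬(¬b → ¬a) → □¬□¬(¬b → ¬a)) ∨ □(¬c ∨ ¬b)), w0
2. ¬(¬□¬(¬b → ¬a) → □¬□¬(¬b → ¬a)), w0
3. ¬□(¬c ∨ ¬b), w0
4. ¬□¬(¬b → ¬a), w0
5. ¬□¬□¬(¬b → ¬a), w0
6. ¬(¬c ∨ ¬b), w1
7. c, w1
8. b, w1
9. ¬b → ¬a, w2
10. ¬a, w2
11. □¬(¬b → ¬a), w3
12. ¬(¬b → ¬a), w3
13. ¬b, w3
14. a, w3
Accessibility: w0Rw0, w0Rw1, w0Rw2, w0Rw3, w1Rw1, w2Rw2, w3Rw3
Complete open branch: countermodel on an S4-frame, so not valid in S4, nor in K, T (the same frame is also a K-frame and a T-frame).
S5-tableau for the negation ¬((¬□¬(¬b → ¬a) → □¬□¬(¬b → ¬a)) ∨ □(¬c ∨ ¬b)):
1. ¬((¬□¬(¬b → ¬a) → □¬□¬(¬b → ¬a)) ∨ □(¬c ∨ ¬b)), w0
2. ¬(¬□¬(¬b → ¬a) → □¬□¬(¬b → ¬a)), w0
3. ¬□(¬c ∨ ¬b), w0
4. ¬□¬(¬b → ¬a), w0
5. ¬□¬□¬(¬b → ¬a), w0
6. ¬(¬c ∨ ¬b), w1
7. c, w1
8. b, w1
9. ¬b → ¬a, w2
10. ¬a, w2
11. □¬(¬b → ¬a), w3
12. ¬(¬b → ¬a), w0
13. ¬b, w0
14. a, w0
15. ¬(¬b → ¬a), w1
16. ¬b, w1
17. a, w1
Accessibility: w0Rw0, w0Rw1, w0Rw2, w0Rw3, w1Rw0, w1Rw1, w1Rw2, w1Rw3, w2Rw0, w2Rw1, w2Rw2, w2Rw3, w3Rw0, w3Rw1, w3Rw2, w3Rw3
Branch closes: b and ¬b both at w1.
Every branch closes (one shown): valid in S5.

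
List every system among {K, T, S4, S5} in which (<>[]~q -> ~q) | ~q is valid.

S5

S4-tableau for the negation ~((<>[]~q -> ~q) | ~q):
1. ~((<>[]~q -> ~q) | ~q), u
2. ~(<>[]~q -> ~q), u
3. q, u
4. <>[]~q, u
5. []~q, v
6. ~q, v
Accessibility: uRu, uRv, vRv
Complete open branch: countermodel on an S4-frame, so not valid in S4, nor in K, T (the same frame is also a K-frame and a T-frame).
S5-tableau for the negation ~((<>[]~q -> ~q) | ~q):
1. ~((<>[]~q -> ~q) | ~q), u
2. ~(<>[]~q -> ~q), u
3. q, u
4. <>[]~q, u
5. []~q, v
6. ~q, u
Accessibility: uRu, uRv, vRu, vRv
Branch closes: q and ~q both at u.
Every branch closes (one shown): valid in S5.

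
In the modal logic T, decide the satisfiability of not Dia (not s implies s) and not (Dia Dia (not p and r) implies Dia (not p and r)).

1. not Dia (not s implies s) and not (Dia Dia (not p and r) implies Dia (not p and r)), 0
2. not Dia (not s implies s), 0
3. not (Dia Dia (not p and r) implies Dia (not p and r)), 0
4. Dia Dia (not p and r), 0
5. not Dia (not p and r), 0
6. not (not s implies s), 0
7. not s, 0
8. not (not p and r), 0
9. not r, 0
10. Dia (not p and r), 1
11. not (not s implies s), 1
12. not s, 1
13. not (not p and r), 1
14. not r, 1
15. not p and r, 2
16. not p, 2
17. r, 2
Accessibility: 0R0, 0R1, 1R1, 1R2, 2R2

Satisfiable (open branch found)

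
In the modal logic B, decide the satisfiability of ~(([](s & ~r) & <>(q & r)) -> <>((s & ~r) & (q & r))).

Unsatisfiable

1. ~(([](s & ~r) & <>(q & r)) -> <>((s & ~r) & (q & r))), 0
2. [](s & ~r) & <>(q & r), 0   [~->-rule on 1]
3. ~<>((s & ~r) & (q & r)), 0   [~->-rule on 1]
4. [](s & ~r), 0   [&-rule on 2]
5. <>(q & r), 0   [&-rule on 2]
6. ~((s & ~r) & (q & r)), 0   [~<>-rule on 3 via 0R0]
7. s & ~r, 0   [[]-rule on 4 via 0R0]
8. s, 0   [&-rule on 7]
9. ~r, 0   [&-rule on 7]
10. ~(q & r), 0   [~&-rule on 6 (branches; this branch)]
11. q & r, 1   [<>-rule on 5: fresh world 1, 0R1]
12. q, 1   [&-rule on 11]
13. r, 1   [&-rule on 11]
14. ~((s & ~r) & (q & r)), 1   [~<>-rule on 3 via 0R1]
15. s & ~r, 1   [[]-rule on 4 via 0R1]
16. s, 1   [&-rule on 15]
17. ~r, 1   [&-rule on 15]
Accessibility: 0R0, 0R1, 1R0, 1R1
Branch closes: r and ~r both at 1.
All branches of the tableau close; one closing branch shown above.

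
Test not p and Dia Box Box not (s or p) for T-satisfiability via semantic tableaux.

1. not p and Dia Box Box not (s or p), 0
2. not p, 0
3. Dia Box Box not (s or p), 0
4. Box Box not (s or p), 1
5. Box not (s or p), 1
6. not (s or p), 1
7. not s, 1
8. not p, 1
Accessibility: 0R0, 0R1, 1R1

Yes, satisfiable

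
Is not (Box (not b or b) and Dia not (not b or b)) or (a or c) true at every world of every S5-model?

Tableau for the negation not (not (Box (not b or b) and Dia not (not b or b)) or (a or c)):
1. not (not (Box (not b or b) and Dia not (not b or b)) or (a or c)), 0
2. Box (not b or b) and Dia not (not b or b), 0
3. not (a or c), 0
4. Box (not b or b), 0
5. Dia not (not b or b), 0
6. not a, 0
7. not c, 0
8. not b or b, 0
9. b, 0
10. not (not b or b), 1
11. b, 1
12. not b, 1
Accessibility: 0R0, 0R1, 1R0, 1R1
Branch closes: b and not b both at 1.
All branches of the negation close; one closing branch shown above.

Valid in S5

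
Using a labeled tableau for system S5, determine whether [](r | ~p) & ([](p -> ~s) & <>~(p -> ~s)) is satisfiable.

No, unsatisfiable

1. [](r | ~p) & ([](p -> ~s) & <>~(p -> ~s)), w0
2. [](r | ~p), w0
3. [](p -> ~s) & <>~(p -> ~s), w0
4. [](p -> ~s), w0
5. <>~(p -> ~s), w0
6. r | ~p, w0
7. p -> ~s, w0
8. ~p, w0
9. ~s, w0
10. ~(p -> ~s), w1
11. p, w1
12. s, w1
13. r | ~p, w1
14. p -> ~s, w1
15. r, w1
16. ~s, w1
Accessibility: w0Rw0, w0Rw1, w1Rw0, w1Rw1
Branch closes: s and ~s both at w1.
All branches of the tableau close; one closing branch shown above.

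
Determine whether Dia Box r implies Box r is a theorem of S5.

Tableau for the negation not (Dia Box r implies Box r):
1. not (Dia Box r implies Box r), u
2. Dia Box r, u
3. not Box r, u
4. Box r, v
5. r, u
6. r, v
7. not r, w
8. r, w
Accessibility: uRu, uRv, uRw, vRu, vRv, vRw, wRu, wRv, wRw
Branch closes: r and not r both at w.
All branches of the negation close; one closing branch shown above.

Valid in S5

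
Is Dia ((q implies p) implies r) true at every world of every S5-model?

Invalid (countermodel exists)

Tableau for the negation not Dia ((q implies p) implies r):
1. not Dia ((q implies p) implies r), 0
2. not ((q implies p) implies r), 0
3. q implies p, 0
4. not r, 0
5. p, 0
Accessibility: 0R0
The negation has an open branch (countermodel exists).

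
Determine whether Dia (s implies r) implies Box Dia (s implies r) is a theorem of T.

Tableau for the negation not (Dia (s implies r) implies Box Dia (s implies r)):
1. not (Dia (s implies r) implies Box Dia (s implies r)), u
2. Dia (s implies r), u
3. not Box Dia (s implies r), u
4. s implies r, v
5. r, v
6. not Dia (s implies r), w
7. not (s implies r), w
8. s, w
9. not r, w
Accessibility: uRu, uRv, uRw, vRv, wRw
The negation has an open branch (countermodel exists).

Not valid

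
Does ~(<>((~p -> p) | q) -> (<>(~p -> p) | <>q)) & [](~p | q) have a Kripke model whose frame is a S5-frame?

No, unsatisfiable

1. ~(<>((~p -> p) | q) -> (<>(~p -> p) | <>q)) & [](~p | q), 0
2. ~(<>((~p -> p) | q) -> (<>(~p -> p) | <>q)), 0
3. [](~p | q), 0
4. <>((~p -> p) | q), 0
5. ~(<>(~p -> p) | <>q), 0
6. ~<>(~p -> p), 0
7. ~<>q, 0
8. ~p | q, 0
9. ~(~p -> p), 0
10. ~p, 0
11. ~q, 0
12. (~p -> p) | q, 1
13. ~p | q, 1
14. ~(~p -> p), 1
15. ~p, 1
16. ~q, 1
17. ~p -> p, 1
18. p, 1
Accessibility: 0R0, 0R1, 1R0, 1R1
Branch closes: p and ~p both at 1.
All branches of the tableau close; one closing branch shown above.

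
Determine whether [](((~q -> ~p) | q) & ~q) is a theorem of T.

Tableau for the negation ~[](((~q -> ~p) | q) & ~q):
1. ~[](((~q -> ~p) | q) & ~q), u
2. ~(((~q -> ~p) | q) & ~q), v
3. q, v
Accessibility: uRu, uRv, vRv
The negation has an open branch (countermodel exists).

No, not valid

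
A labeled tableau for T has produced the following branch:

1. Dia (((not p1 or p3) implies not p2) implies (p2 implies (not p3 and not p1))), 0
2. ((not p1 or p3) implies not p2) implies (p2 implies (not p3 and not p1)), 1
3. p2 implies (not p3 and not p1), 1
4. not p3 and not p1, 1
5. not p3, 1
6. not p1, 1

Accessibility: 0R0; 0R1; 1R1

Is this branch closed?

No atom appears with both signs at the same world.

No, open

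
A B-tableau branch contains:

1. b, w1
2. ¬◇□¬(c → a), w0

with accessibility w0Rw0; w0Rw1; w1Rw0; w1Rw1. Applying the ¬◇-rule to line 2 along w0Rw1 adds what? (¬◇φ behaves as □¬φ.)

¬□¬(c → a), w1

¬◇φ behaves as □¬φ: propagate the negated body to each accessible world.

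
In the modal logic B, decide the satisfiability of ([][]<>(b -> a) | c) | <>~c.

Yes, satisfiable

1. ([][]<>(b -> a) | c) | <>~c, u
2. <>~c, u   [|-rule on 1 (branches; this branch)]
3. ~c, v   [<>-rule on 2: fresh world v, uRv]
Accessibility: uRu, uRv, vRu, vRv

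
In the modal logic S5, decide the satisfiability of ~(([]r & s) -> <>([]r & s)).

1. ~(([]r & s) -> <>([]r & s)), 0
2. []r & s, 0   [~->-rule on 1]
3. ~<>([]r & s), 0   [~->-rule on 1]
4. []r, 0   [&-rule on 2]
5. s, 0   [&-rule on 2]
6. ~([]r & s), 0   [~<>-rule on 3 via 0R0]
7. r, 0   [[]-rule on 4 via 0R0]
8. ~[]r, 0   [~&-rule on 6 (branches; this branch)]
9. ~r, 1   [~[]-rule on 8: fresh world 1, 0R1]
10. ~([]r & s), 1   [~<>-rule on 3 via 0R1]
11. r, 1   [[]-rule on 4 via 0R1]
Accessibility: 0R0, 0R1, 1R0, 1R1
Branch closes: r and ~r both at 1.
Every branch closes; the branch above is one of them.

Unsatisfiable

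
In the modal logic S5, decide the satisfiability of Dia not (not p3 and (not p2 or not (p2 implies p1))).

Satisfiable (open branch found)

1. Dia not (not p3 and (not p2 or not (p2 implies p1))), u
2. not (not p3 and (not p2 or not (p2 implies p1))), v
3. not (not p2 or not (p2 implies p1)), v
4. p2, v
5. p2 implies p1, v
6. p1, v
Accessibility: uRu, uRv, vRu, vRv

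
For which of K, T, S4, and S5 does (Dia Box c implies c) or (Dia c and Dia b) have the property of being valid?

S5

S5-tableau for the negation not ((Dia Box c implies c) or (Dia c and Dia b)):
1. not ((Dia Box c implies c) or (Dia c and Dia b)), 0
2. not (Dia Box c implies c), 0
3. not (Dia c and Dia b), 0
4. Dia Box c, 0
5. not c, 0
6. not Dia b, 0
7. not b, 0
8. Box c, 1
9. not b, 1
10. c, 0
Accessibility: 0R0, 0R1, 1R0, 1R1
Branch closes: c and not c both at 0.
Every branch closes (one shown): valid in S5.
S4-tableau for the negation not ((Dia Box c implies c) or (Dia c and Dia b)):
1. not ((Dia Box c implies c) or (Dia c and Dia b)), 0
2. not (Dia Box c implies c), 0
3. not (Dia c and Dia b), 0
4. Dia Box c, 0
5. not c, 0
6. not Dia b, 0
7. not b, 0
8. Box c, 1
9. not b, 1
10. c, 1
Accessibility: 0R0, 0R1, 1R1
Complete open branch: countermodel on an S4-frame, so not valid in S4, nor in K, T (the same frame is also a K-frame and a T-frame).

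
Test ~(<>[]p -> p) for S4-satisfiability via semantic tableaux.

Satisfiable

1. ~(<>[]p -> p), w0
2. <>[]p, w0   [~->-rule on 1]
3. ~p, w0   [~->-rule on 1]
4. []p, w1   [<>-rule on 2: fresh world w1, w0Rw1]
5. p, w1   [[]-rule on 4 via w1Rw1]
Accessibility: w0Rw0, w0Rw1, w1Rw1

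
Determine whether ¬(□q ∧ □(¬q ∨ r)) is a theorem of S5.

Not valid

Tableau for the negation □q ∧ □(¬q ∨ r):
1. □q ∧ □(¬q ∨ r), u
2. □q, u   [∧-rule on 1]
3. □(¬q ∨ r), u   [∧-rule on 1]
4. q, u   [□-rule on 2 via uRu]
5. ¬q ∨ r, u   [□-rule on 3 via uRu]
6. r, u   [∨-rule on 5 (branches; this branch)]
Accessibility: uRu
The negation has an open branch (countermodel exists).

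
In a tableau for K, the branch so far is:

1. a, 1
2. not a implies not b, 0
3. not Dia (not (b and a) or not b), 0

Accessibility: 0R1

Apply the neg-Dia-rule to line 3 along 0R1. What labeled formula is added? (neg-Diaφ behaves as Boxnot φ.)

neg-Diaφ behaves as Boxnot φ: propagate the negated body to each accessible world.

not (not (b and a) or not b), 1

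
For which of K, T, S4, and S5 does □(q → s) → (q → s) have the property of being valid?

T, S4, S5

K-tableau for the negation ¬(□(q → s) → (q → s)):
1. ¬(□(q → s) → (q → s)), w0
2. □(q → s), w0
3. ¬(q → s), w0
4. q, w0
5. ¬s, w0
Complete open branch: countermodel on a K-frame, so not valid in K.
T-tableau for the negation ¬(□(q → s) → (q → s)):
1. ¬(□(q → s) → (q → s)), w0
2. □(q → s), w0
3. ¬(q → s), w0
4. q, w0
5. ¬s, w0
6. q → s, w0
7. s, w0
Accessibility: w0Rw0
Branch closes: s and ¬s both at w0.
Every branch closes (one shown): valid in T, hence also in S4, S5 (every theorem of T is a theorem of S4 and S5).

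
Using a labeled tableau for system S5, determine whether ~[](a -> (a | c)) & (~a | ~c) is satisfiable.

1. ~[](a -> (a | c)) & (~a | ~c), w0
2. ~[](a -> (a | c)), w0
3. ~a | ~c, w0
4. ~c, w0
5. ~(a -> (a | c)), w1
6. a, w1
7. ~(a | c), w1
8. ~a, w1
9. ~c, w1
Accessibility: w0Rw0, w0Rw1, w1Rw0, w1Rw1
Branch closes: a and ~a both at w1.
(One branch shown.) All branches close.

Unsatisfiable (every branch closes)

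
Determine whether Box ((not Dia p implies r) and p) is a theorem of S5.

No, not valid

Tableau for the negation not Box ((not Dia p implies r) and p):
1. not Box ((not Dia p implies r) and p), w0
2. not ((not Dia p implies r) and p), w1
3. not p, w1
Accessibility: w0Rw0, w0Rw1, w1Rw0, w1Rw1
The negation has an open branch (countermodel exists).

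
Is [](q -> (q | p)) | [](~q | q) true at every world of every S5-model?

Yes, valid

Tableau for the negation ~([](q -> (q | p)) | [](~q | q)):
1. ~([](q -> (q | p)) | [](~q | q)), w0
2. ~[](q -> (q | p)), w0
3. ~[](~q | q), w0
4. ~(q -> (q | p)), w1
5. q, w1
6. ~(q | p), w1
7. ~q, w1
8. ~p, w1
Accessibility: w0Rw0, w0Rw1, w1Rw0, w1Rw1
Branch closes: q and ~q both at w1.
All branches of the negation close; one closing branch shown above.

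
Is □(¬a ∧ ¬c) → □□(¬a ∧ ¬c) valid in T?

Tableau for the negation ¬(□(¬a ∧ ¬c) → □□(¬a ∧ ¬c)):
1. ¬(□(¬a ∧ ¬c) → □□(¬a ∧ ¬c)), u
2. □(¬a ∧ ¬c), u
3. ¬□□(¬a ∧ ¬c), u
4. ¬a ∧ ¬c, u
5. ¬a, u
6. ¬c, u
7. ¬□(¬a ∧ ¬c), v
8. ¬a ∧ ¬c, v
9. ¬a, v
10. ¬c, v
11. ¬(¬a ∧ ¬c), w
12. c, w
Accessibility: uRu, uRv, vRv, vRw, wRw
The negation has an open branch (countermodel exists).

No, not valid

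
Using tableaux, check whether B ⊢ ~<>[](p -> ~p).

Not valid

Tableau for the negation <>[](p -> ~p):
1. <>[](p -> ~p), u
2. [](p -> ~p), v
3. p -> ~p, u
4. p -> ~p, v
5. ~p, u
6. ~p, v
Accessibility: uRu, uRv, vRu, vRv
The negation has an open branch (countermodel exists).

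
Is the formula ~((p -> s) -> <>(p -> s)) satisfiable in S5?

1. ~((p -> s) -> <>(p -> s)), u
2. p -> s, u
3. ~<>(p -> s), u
4. ~(p -> s), u
5. p, u
6. ~s, u
7. s, u
Accessibility: uRu
Branch closes: s and ~s both at u.
(One branch shown.) All branches close.

Unsatisfiable (every branch closes)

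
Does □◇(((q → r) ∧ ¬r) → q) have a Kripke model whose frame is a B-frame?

1. □◇(((q → r) ∧ ¬r) → q), 0
2. ◇(((q → r) ∧ ¬r) → q), 0
3. ((q → r) ∧ ¬r) → q, 1
4. ◇(((q → r) ∧ ¬r) → q), 1
5. q, 1
6. ((q → r) ∧ ¬r) → q, 2
7. q, 2
Accessibility: 0R0, 0R1, 1R0, 1R1, 1R2, 2R1, 2R2

Yes, satisfiable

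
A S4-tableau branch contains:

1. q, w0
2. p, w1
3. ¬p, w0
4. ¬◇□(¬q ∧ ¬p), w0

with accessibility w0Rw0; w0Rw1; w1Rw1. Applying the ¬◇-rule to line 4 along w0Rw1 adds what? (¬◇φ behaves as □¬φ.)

¬◇φ behaves as □¬φ: propagate the negated body to each accessible world.

¬□(¬q ∧ ¬p), w1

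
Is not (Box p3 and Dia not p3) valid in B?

Valid

Tableau for the negation Box p3 and Dia not p3:
1. Box p3 and Dia not p3, w0
2. Box p3, w0
3. Dia not p3, w0
4. p3, w0
5. not p3, w1
6. p3, w1
Accessibility: w0Rw0, w0Rw1, w1Rw0, w1Rw1
Branch closes: p3 and not p3 both at w1.
All branches of the negation close; one closing branch shown above.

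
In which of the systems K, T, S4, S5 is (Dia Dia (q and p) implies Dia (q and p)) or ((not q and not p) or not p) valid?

S4-tableau for the negation not ((Dia Dia (q and p) implies Dia (q and p)) or ((not q and not p) or not p)):
1. not ((Dia Dia (q and p) implies Dia (q and p)) or ((not q and not p) or not p)), 0
2. not (Dia Dia (q and p) implies Dia (q and p)), 0
3. not ((not q and not p) or not p), 0
4. Dia Dia (q and p), 0
5. not Dia (q and p), 0
6. not (not q and not p), 0
7. p, 0
8. not (q and p), 0
9. not q, 0
10. Dia (q and p), 1
11. not (q and p), 1
12. not p, 1
13. q and p, 2
14. q, 2
15. p, 2
16. not (q and p), 2
17. not p, 2
Accessibility: 0R0, 0R1, 0R2, 1R1, 1R2, 2R2
Branch closes: p and not p both at 2.
Every branch closes (one shown): valid in S4, hence also in S5 (every theorem of S4 is a theorem of S5).
T-tableau for the negation not ((Dia Dia (q and p) implies Dia (q and p)) or ((not q and not p) or not p)):
1. not ((Dia Dia (q and p) implies Dia (q and p)) or ((not q and not p) or not p)), 0
2. not (Dia Dia (q and p) implies Dia (q and p)), 0
3. not ((not q and not p) or not p), 0
4. Dia Dia (q and p), 0
5. not Dia (q and p), 0
6. not (not q and not p), 0
7. p, 0
8. not (q and p), 0
9. not q, 0
10. Dia (q and p), 1
11. not (q and p), 1
12. not p, 1
13. q and p, 2
14. q, 2
15. p, 2
Accessibility: 0R0, 0R1, 1R1, 1R2, 2R2
Complete open branch: countermodel on a T-frame, so not valid in T, nor in K (the same frame is also a K-frame).

S4, S5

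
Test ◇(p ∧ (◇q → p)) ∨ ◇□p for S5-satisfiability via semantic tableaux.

1. ◇(p ∧ (◇q → p)) ∨ ◇□p, u
2. ◇□p, u
3. □p, v
4. p, u
5. p, v
Accessibility: uRu, uRv, vRu, vRv

Yes, satisfiable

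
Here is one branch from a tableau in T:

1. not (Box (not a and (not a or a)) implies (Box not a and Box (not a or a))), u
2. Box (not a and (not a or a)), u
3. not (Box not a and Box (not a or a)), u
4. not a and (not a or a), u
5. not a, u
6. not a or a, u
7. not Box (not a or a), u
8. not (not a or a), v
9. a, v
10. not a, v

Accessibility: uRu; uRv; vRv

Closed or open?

Yes, closed

Both a and not a appear at v.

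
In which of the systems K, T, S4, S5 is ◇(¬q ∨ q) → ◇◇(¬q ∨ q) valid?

T-tableau for the negation ¬(◇(¬q ∨ q) → ◇◇(¬q ∨ q)):
1. ¬(◇(¬q ∨ q) → ◇◇(¬q ∨ q)), 0
2. ◇(¬q ∨ q), 0   [¬→-rule on 1]
3. ¬◇◇(¬q ∨ q), 0   [¬→-rule on 1]
4. ¬◇(¬q ∨ q), 0   [¬◇-rule on 3 via 0R0]
5. ¬(¬q ∨ q), 0   [¬◇-rule on 4 via 0R0]
6. q, 0   [¬∨-rule on 5]
7. ¬q, 0   [¬∨-rule on 5]
Accessibility: 0R0
Branch closes: q and ¬q both at 0.
Every branch closes (one shown): valid in T, hence also in S4, S5 (every theorem of T is a theorem of S4 and S5).
K-tableau for the negation ¬(◇(¬q ∨ q) → ◇◇(¬q ∨ q)):
1. ¬(◇(¬q ∨ q) → ◇◇(¬q ∨ q)), 0
2. ◇(¬q ∨ q), 0   [¬→-rule on 1]
3. ¬◇◇(¬q ∨ q), 0   [¬→-rule on 1]
4. ¬q ∨ q, 1   [◇-rule on 2: fresh world 1, 0R1]
5. ¬◇(¬q ∨ q), 1   [¬◇-rule on 3 via 0R1]
6. q, 1   [∨-rule on 4 (branches; this branch)]
Accessibility: 0R1
Complete open branch: countermodel on a K-frame, so not valid in K.

T, S4, S5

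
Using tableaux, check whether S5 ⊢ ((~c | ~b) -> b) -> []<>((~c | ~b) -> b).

Yes, valid

Tableau for the negation ~(((~c | ~b) -> b) -> []<>((~c | ~b) -> b)):
1. ~(((~c | ~b) -> b) -> []<>((~c | ~b) -> b)), 0
2. (~c | ~b) -> b, 0   [~->-rule on 1]
3. ~[]<>((~c | ~b) -> b), 0   [~->-rule on 1]
4. ~(~c | ~b), 0   [->-rule on 2 (branches; this branch)]
5. c, 0   [~|-rule on 4]
6. b, 0   [~|-rule on 4]
7. ~<>((~c | ~b) -> b), 1   [~[]-rule on 3: fresh world 1, 0R1]
8. ~((~c | ~b) -> b), 0   [~<>-rule on 7 via 1R0]
9. ~c | ~b, 0   [~->-rule on 8]
10. ~b, 0   [~->-rule on 8]
Accessibility: 0R0, 0R1, 1R0, 1R1
Branch closes: b and ~b both at 0.
All branches of the negation close; one closing branch shown above.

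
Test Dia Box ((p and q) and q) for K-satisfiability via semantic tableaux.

1. Dia Box ((p and q) and q), w0
2. Box ((p and q) and q), w1   [Dia-rule on 1: fresh world w1, w0Rw1]
Accessibility: w0Rw1

Satisfiable (open branch found)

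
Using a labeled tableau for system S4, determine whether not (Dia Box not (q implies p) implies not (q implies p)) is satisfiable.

1. not (Dia Box not (q implies p) implies not (q implies p)), w0
2. Dia Box not (q implies p), w0
3. q implies p, w0
4. p, w0
5. Box not (q implies p), w1
6. not (q implies p), w1
7. q, w1
8. not p, w1
Accessibility: w0Rw0, w0Rw1, w1Rw1

Yes, satisfiable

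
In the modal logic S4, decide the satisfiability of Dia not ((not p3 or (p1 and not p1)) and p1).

1. Dia not ((not p3 or (p1 and not p1)) and p1), u
2. not ((not p3 or (p1 and not p1)) and p1), v   [Dia-rule on 1: fresh world v, uRv]
3. not p1, v   [neg-and-rule on 2 (branches; this branch)]
Accessibility: uRu, uRv, vRv

Satisfiable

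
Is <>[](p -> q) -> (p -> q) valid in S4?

Tableau for the negation ~(<>[](p -> q) -> (p -> q)):
1. ~(<>[](p -> q) -> (p -> q)), w0
2. <>[](p -> q), w0
3. ~(p -> q), w0
4. p, w0
5. ~q, w0
6. [](p -> q), w1
7. p -> q, w1
8. q, w1
Accessibility: w0Rw0, w0Rw1, w1Rw1
The negation has an open branch (countermodel exists).

No, not valid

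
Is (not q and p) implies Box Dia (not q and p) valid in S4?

Tableau for the negation not ((not q and p) implies Box Dia (not q and p)):
1. not ((not q and p) implies Box Dia (not q and p)), w0
2. not q and p, w0   [neg-implies-rule on 1]
3. not Box Dia (not q and p), w0   [neg-implies-rule on 1]
4. not q, w0   [and-rule on 2]
5. p, w0   [and-rule on 2]
6. not Dia (not q and p), w1   [neg-Box-rule on 3: fresh world w1, w0Rw1]
7. not (not q and p), w1   [neg-Dia-rule on 6 via w1Rw1]
8. not p, w1   [neg-and-rule on 7 (branches; this branch)]
Accessibility: w0Rw0, w0Rw1, w1Rw1
The negation has an open branch (countermodel exists).

Not valid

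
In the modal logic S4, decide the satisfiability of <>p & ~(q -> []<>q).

Satisfiable (open branch found)

1. <>p & ~(q -> []<>q), u
2. <>p, u   [&-rule on 1]
3. ~(q -> []<>q), u   [&-rule on 1]
4. q, u   [~->-rule on 3]
5. ~[]<>q, u   [~->-rule on 3]
6. p, v   [<>-rule on 2: fresh world v, uRv]
7. ~<>q, w   [~[]-rule on 5: fresh world w, uRw]
8. ~q, w   [~<>-rule on 7 via wRw]
Accessibility: uRu, uRv, uRw, vRv, wRw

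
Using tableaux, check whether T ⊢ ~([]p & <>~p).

Tableau for the negation []p & <>~p:
1. []p & <>~p, 0
2. []p, 0
3. <>~p, 0
4. p, 0
5. ~p, 1
6. p, 1
Accessibility: 0R0, 0R1, 1R1
Branch closes: p and ~p both at 1.
Every branch of the negation's tableau closes; the branch above is one of them.

Valid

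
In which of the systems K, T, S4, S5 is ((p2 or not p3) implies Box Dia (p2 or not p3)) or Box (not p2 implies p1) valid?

S4-tableau for the negation not (((p2 or not p3) implies Box Dia (p2 or not p3)) or Box (not p2 implies p1)):
1. not (((p2 or not p3) implies Box Dia (p2 or not p3)) or Box (not p2 implies p1)), 0
2. not ((p2 or not p3) implies Box Dia (p2 or not p3)), 0
3. not Box (not p2 implies p1), 0
4. p2 or not p3, 0
5. not Box Dia (p2 or not p3), 0
6. not p3, 0
7. not (not p2 implies p1), 1
8. not p2, 1
9. not p1, 1
10. not Dia (p2 or not p3), 2
11. not (p2 or not p3), 2
12. not p2, 2
13. p3, 2
Accessibility: 0R0, 0R1, 0R2, 1R1, 2R2
Complete open branch: countermodel on an S4-frame, so not valid in S4, nor in K, T (the same frame is also a K-frame and a T-frame).
S5-tableau for the negation not (((p2 or not p3) implies Box Dia (p2 or not p3)) or Box (not p2 implies p1)):
1. not (((p2 or not p3) implies Box Dia (p2 or not p3)) or Box (not p2 implies p1)), 0
2. not ((p2 or not p3) implies Box Dia (p2 or not p3)), 0
3. not Box (not p2 implies p1), 0
4. p2 or not p3, 0
5. not Box Dia (p2 or not p3), 0
6. not p3, 0
7. not (not p2 implies p1), 1
8. not p2, 1
9. not p1, 1
10. not Dia (p2 or not p3), 2
11. not (p2 or not p3), 0
12. not p2, 0
13. p3, 0
Accessibility: 0R0, 0R1, 0R2, 1R0, 1R1, 1R2, 2R0, 2R1, 2R2
Branch closes: p3 and not p3 both at 0.
Every branch closes (one shown): valid in S5.

S5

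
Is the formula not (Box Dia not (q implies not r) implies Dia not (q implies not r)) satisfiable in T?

Unsatisfiable

1. not (Box Dia not (q implies not r) implies Dia not (q implies not r)), w0
2. Box Dia not (q implies not r), w0
3. not Dia not (q implies not r), w0
4. Dia not (q implies not r), w0
5. q implies not r, w0
6. not r, w0
7. not (q implies not r), w1
8. q, w1
9. r, w1
10. Dia not (q implies not r), w1
11. q implies not r, w1
12. not r, w1
Accessibility: w0Rw0, w0Rw1, w1Rw1
Branch closes: r and not r both at w1.
All branches of the tableau close; one closing branch shown above.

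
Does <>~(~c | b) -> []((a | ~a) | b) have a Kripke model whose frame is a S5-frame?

Satisfiable (open branch found)

1. <>~(~c | b) -> []((a | ~a) | b), 0
2. []((a | ~a) | b), 0
3. (a | ~a) | b, 0
4. b, 0
Accessibility: 0R0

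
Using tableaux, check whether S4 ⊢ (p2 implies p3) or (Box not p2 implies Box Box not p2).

Tableau for the negation not ((p2 implies p3) or (Box not p2 implies Box Box not p2)):
1. not ((p2 implies p3) or (Box not p2 implies Box Box not p2)), w0
2. not (p2 implies p3), w0   [neg-or-rule on 1]
3. not (Box not p2 implies Box Box not p2), w0   [neg-or-rule on 1]
4. p2, w0   [neg-implies-rule on 2]
5. not p3, w0   [neg-implies-rule on 2]
6. Box not p2, w0   [neg-implies-rule on 3]
7. not Box Box not p2, w0   [neg-implies-rule on 3]
8. not p2, w0   [Box-rule on 6 via w0Rw0]
Accessibility: w0Rw0
Branch closes: p2 and not p2 both at w0.
All branches of the negation close; one closing branch shown above.

Yes, valid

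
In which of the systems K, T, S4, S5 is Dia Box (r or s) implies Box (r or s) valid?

S5-tableau for the negation not (Dia Box (r or s) implies Box (r or s)):
1. not (Dia Box (r or s) implies Box (r or s)), u
2. Dia Box (r or s), u   [neg-implies-rule on 1]
3. not Box (r or s), u   [neg-implies-rule on 1]
4. Box (r or s), v   [Dia-rule on 2: fresh world v, uRv]
5. r or s, u   [Box-rule on 4 via vRu]
6. r or s, v   [Box-rule on 4 via vRv]
7. s, u   [or-rule on 5 (branches; this branch)]
8. s, v   [or-rule on 6 (branches; this branch)]
9. not (r or s), w   [neg-Box-rule on 3: fresh world w, uRw]
10. not r, w   [neg-or-rule on 9]
11. not s, w   [neg-or-rule on 9]
12. r or s, w   [Box-rule on 4 via vRw]
13. s, w   [or-rule on 12 (branches; this branch)]
Accessibility: uRu, uRv, uRw, vRu, vRv, vRw, wRu, wRv, wRw
Branch closes: s and not s both at w.
Every branch closes (one shown): valid in S5.
S4-tableau for the negation not (Dia Box (r or s) implies Box (r or s)):
1. not (Dia Box (r or s) implies Box (r or s)), u
2. Dia Box (r or s), u   [neg-implies-rule on 1]
3. not Box (r or s), u   [neg-implies-rule on 1]
4. Box (r or s), v   [Dia-rule on 2: fresh world v, uRv]
5. r or s, v   [Box-rule on 4 via vRv]
6. s, v   [or-rule on 5 (branches; this branch)]
7. not (r or s), w   [neg-Box-rule on 3: fresh world w, uRw]
8. not r, w   [neg-or-rule on 7]
9. not s, w   [neg-or-rule on 7]
Accessibility: uRu, uRv, uRw, vRv, wRw
Complete open branch: countermodel on an S4-frame, so not valid in S4, nor in K, T (the same frame is also a K-frame and a T-frame).

S5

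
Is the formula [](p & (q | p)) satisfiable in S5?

1. [](p & (q | p)), u
2. p & (q | p), u
3. p, u
4. q | p, u
Accessibility: uRu

Satisfiable (open branch found)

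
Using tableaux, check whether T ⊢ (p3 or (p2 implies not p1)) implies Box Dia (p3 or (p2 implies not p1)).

Invalid (countermodel exists)

Tableau for the negation not ((p3 or (p2 implies not p1)) implies Box Dia (p3 or (p2 implies not p1))):
1. not ((p3 or (p2 implies not p1)) implies Box Dia (p3 or (p2 implies not p1))), w0
2. p3 or (p2 implies not p1), w0
3. not Box Dia (p3 or (p2 implies not p1)), w0
4. p2 implies not p1, w0
5. not p1, w0
6. not Dia (p3 or (p2 implies not p1)), w1
7. not (p3 or (p2 implies not p1)), w1
8. not p3, w1
9. not (p2 implies not p1), w1
10. p2, w1
11. p1, w1
Accessibility: w0Rw0, w0Rw1, w1Rw1
The negation has an open branch (countermodel exists).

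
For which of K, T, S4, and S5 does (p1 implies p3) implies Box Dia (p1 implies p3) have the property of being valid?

S5-tableau for the negation not ((p1 implies p3) implies Box Dia (p1 implies p3)):
1. not ((p1 implies p3) implies Box Dia (p1 implies p3)), 0
2. p1 implies p3, 0
3. not Box Dia (p1 implies p3), 0
4. p3, 0
5. not Dia (p1 implies p3), 1
6. not (p1 implies p3), 0
7. p1, 0
8. not p3, 0
Accessibility: 0R0, 0R1, 1R0, 1R1
Branch closes: p3 and not p3 both at 0.
Every branch closes (one shown): valid in S5.
S4-tableau for the negation not ((p1 implies p3) implies Box Dia (p1 implies p3)):
1. not ((p1 implies p3) implies Box Dia (p1 implies p3)), 0
2. p1 implies p3, 0
3. not Box Dia (p1 implies p3), 0
4. p3, 0
5. not Dia (p1 implies p3), 1
6. not (p1 implies p3), 1
7. p1, 1
8. not p3, 1
Accessibility: 0R0, 0R1, 1R1
Complete open branch: countermodel on an S4-frame, so not valid in S4, nor in K, T (the same frame is also a K-frame and a T-frame).

S5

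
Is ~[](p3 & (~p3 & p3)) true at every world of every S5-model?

Tableau for the negation [](p3 & (~p3 & p3)):
1. [](p3 & (~p3 & p3)), w0
2. p3 & (~p3 & p3), w0
3. p3, w0
4. ~p3 & p3, w0
5. ~p3, w0
Accessibility: w0Rw0
Branch closes: p3 and ~p3 both at w0.
Every branch of the negation's tableau closes; the branch above is one of them.

Yes, valid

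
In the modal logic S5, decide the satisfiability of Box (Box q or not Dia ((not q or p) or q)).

1. Box (Box q or not Dia ((not q or p) or q)), w0
2. Box q or not Dia ((not q or p) or q), w0   [Box-rule on 1 via w0Rw0]
3. Box q, w0   [or-rule on 2 (branches; this branch)]
4. q, w0   [Box-rule on 3 via w0Rw0]
Accessibility: w0Rw0

Satisfiable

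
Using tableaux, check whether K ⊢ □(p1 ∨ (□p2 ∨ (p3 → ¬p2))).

No, not valid

Tableau for the negation ¬□(p1 ∨ (□p2 ∨ (p3 → ¬p2))):
1. ¬□(p1 ∨ (□p2 ∨ (p3 → ¬p2))), 0
2. ¬(p1 ∨ (□p2 ∨ (p3 → ¬p2))), 1
3. ¬p1, 1
4. ¬(□p2 ∨ (p3 → ¬p2)), 1
5. ¬□p2, 1
6. ¬(p3 → ¬p2), 1
7. p3, 1
8. p2, 1
9. ¬p2, 2
Accessibility: 0R1, 1R2
The negation has an open branch (countermodel exists).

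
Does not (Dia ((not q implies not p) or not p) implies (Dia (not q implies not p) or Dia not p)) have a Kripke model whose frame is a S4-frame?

Unsatisfiable (every branch closes)

1. not (Dia ((not q implies not p) or not p) implies (Dia (not q implies not p) or Dia not p)), u
2. Dia ((not q implies not p) or not p), u   [neg-implies-rule on 1]
3. not (Dia (not q implies not p) or Dia not p), u   [neg-implies-rule on 1]
4. not Dia (not q implies not p), u   [neg-or-rule on 3]
5. not Dia not p, u   [neg-or-rule on 3]
6. not (not q implies not p), u   [neg-Dia-rule on 4 via uRu]
7. not q, u   [neg-implies-rule on 6]
8. p, u   [neg-implies-rule on 6]
9. (not q implies not p) or not p, v   [Dia-rule on 2: fresh world v, uRv]
10. not (not q implies not p), v   [neg-Dia-rule on 4 via uRv]
11. not q, v   [neg-implies-rule on 10]
12. p, v   [neg-implies-rule on 10]
13. not q implies not p, v   [or-rule on 9 (branches; this branch)]
14. not p, v   [implies-rule on 13 (branches; this branch)]
Accessibility: uRu, uRv, vRv
Branch closes: p and not p both at v.
(One branch shown.) All branches close.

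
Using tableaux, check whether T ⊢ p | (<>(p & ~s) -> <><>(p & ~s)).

Valid in T

Tableau for the negation ~(p | (<>(p & ~s) -> <><>(p & ~s))):
1. ~(p | (<>(p & ~s) -> <><>(p & ~s))), u
2. ~p, u
3. ~(<>(p & ~s) -> <><>(p & ~s)), u
4. <>(p & ~s), u
5. ~<><>(p & ~s), u
6. ~<>(p & ~s), u
7. ~(p & ~s), u
8. s, u
9. p & ~s, v
10. p, v
11. ~s, v
12. ~<>(p & ~s), v
13. ~(p & ~s), v
14. s, v
Accessibility: uRu, uRv, vRv
Branch closes: s and ~s both at v.
All branches of the negation close; one closing branch shown above.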